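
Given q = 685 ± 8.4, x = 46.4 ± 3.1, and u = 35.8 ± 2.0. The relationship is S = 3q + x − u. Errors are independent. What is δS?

S is a linear combination, so absolute uncertainties add in quadrature:
  (3·δq)² = 635;  (δx)² = 9.61;  (δu)² = 4.00
δS = √(649) = 25.5

25.5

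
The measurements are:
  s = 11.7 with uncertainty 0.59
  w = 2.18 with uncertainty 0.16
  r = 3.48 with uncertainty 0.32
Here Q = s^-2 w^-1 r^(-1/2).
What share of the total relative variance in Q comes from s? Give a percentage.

57.6%

(δQ/Q)² = (-2·δs/s)² + (-1·δw/w)² + (−½·δr/r)²
  s term: (-2×0.0504)² = 0.0102
  w term: (-1×0.0734)² = 0.00539
  r term: (-0.5×0.0920)² = 0.00211
Total = 0.0177. Share from s = 0.0102/0.0177 = 0.576.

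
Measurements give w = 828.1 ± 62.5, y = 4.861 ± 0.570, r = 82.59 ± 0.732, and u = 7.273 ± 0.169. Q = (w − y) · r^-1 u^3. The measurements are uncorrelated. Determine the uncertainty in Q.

Let h = w − y = 823.2. δh = √(δw² + δy²) = √(3910 + 0.325) = 62.5, so δh/h = 0.0759.
Q is then a monomial in h, r, u:
δQ/Q = √((δh/h)² + (-1·δr/r)² + (3·δu/u)²) = √(0.00576 + 7.86e-05 + 0.00486) = 0.103
Q = 3835, so δQ = 0.103 × 3835 = 397.

397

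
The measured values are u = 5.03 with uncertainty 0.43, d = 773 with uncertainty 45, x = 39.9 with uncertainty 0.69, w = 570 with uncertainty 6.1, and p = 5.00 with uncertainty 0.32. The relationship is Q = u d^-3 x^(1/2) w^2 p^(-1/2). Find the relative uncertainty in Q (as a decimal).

0.198

Each factor contributes (exponent × relative error)² to (δQ/Q)²:
  (1·δu/u)² = (1×0.0855)² = 0.00731;  (-3·δd/d)² = (-3×0.0582)² = 0.0305;  (½·δx/x)² = (0.5×0.0173)² = 7.48e-05;  (2·δw/w)² = (2×0.0107)² = 0.000458;  (−½·δp/p)² = (-0.5×0.0640)² = 0.00102
δQ/Q = √(0.0394) = 0.198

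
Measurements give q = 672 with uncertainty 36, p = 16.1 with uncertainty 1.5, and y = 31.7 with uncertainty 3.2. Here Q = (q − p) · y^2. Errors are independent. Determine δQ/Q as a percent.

Let u = q − p = 656. δu = √(δq² + δp²) = √(1300 + 2.25) = 36.0, so δu/u = 0.0549.
Q is then a monomial in u, y:
δQ/Q = √((δu/u)² + (2·δy/y)²) = √(0.00302 + 0.0408) = 0.209

20.9%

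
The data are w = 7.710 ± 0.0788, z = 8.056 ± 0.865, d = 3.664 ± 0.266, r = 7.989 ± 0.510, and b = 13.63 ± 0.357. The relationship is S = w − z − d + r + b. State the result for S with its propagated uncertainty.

S is a linear combination, so absolute uncertainties add in quadrature:
  (δw)² = 0.00621;  (δz)² = 0.748;  (δd)² = 0.0708;  (δr)² = 0.260;  (δb)² = 0.127
δS = √(1.21) = 1.10
S = 17.61.

17.61 ± 1.10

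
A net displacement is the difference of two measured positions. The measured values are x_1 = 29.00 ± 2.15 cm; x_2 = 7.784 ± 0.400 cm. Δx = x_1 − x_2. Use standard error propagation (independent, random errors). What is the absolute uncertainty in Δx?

2.19 cm

Absolute uncertainties add in quadrature for a linear combination:
  (δx_1)² = 4.62;  (δx_2)² = 0.160
δΔx = √(4.78) = 2.19 cm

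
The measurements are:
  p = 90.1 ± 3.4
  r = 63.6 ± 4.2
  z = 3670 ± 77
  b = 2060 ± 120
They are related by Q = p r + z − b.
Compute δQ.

Let w = p·r = 5730. δw/w = √((1·δp/p)² + (1·δr/r)²) = √(0.00142 + 0.00436) = 0.0761, so δw = 436.
Q = w + z − b: δQ = √(δw² + δz² + δb²) = √(1.9e+05 + 5930 + 14400) = 459

459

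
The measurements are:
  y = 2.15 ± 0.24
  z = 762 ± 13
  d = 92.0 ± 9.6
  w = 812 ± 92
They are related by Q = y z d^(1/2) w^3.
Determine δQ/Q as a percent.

36.2%

Relative error in a monomial: (δQ/Q)² = Σ (nᵢ · δxᵢ/xᵢ)².
  (1·δy/y)² = (1×0.112)² = 0.0125;  (1·δz/z)² = (1×0.0171)² = 0.000291;  (½·δd/d)² = (0.5×0.104)² = 0.00272;  (3·δw/w)² = (3×0.113)² = 0.116
δQ/Q = √(0.131) = 0.362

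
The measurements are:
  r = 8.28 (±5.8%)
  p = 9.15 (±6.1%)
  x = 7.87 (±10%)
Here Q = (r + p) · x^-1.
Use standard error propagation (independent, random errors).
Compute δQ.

Let u = r + p = 17.4. δu = √(δr² + δp²) = √(0.231 + 0.312) = 0.736, so δu/u = 0.0422.
Q is then a monomial in u, x:
δQ/Q = √((δu/u)² + (-1·δx/x)²) = √(0.00178 + 0.0100) = 0.109
Q = 2.21, so δQ = 0.109 × 2.21 = 0.240.

0.240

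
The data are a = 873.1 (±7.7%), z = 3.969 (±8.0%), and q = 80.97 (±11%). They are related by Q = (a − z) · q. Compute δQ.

Let u = a − z = 869.1. δu = √(δa² + δz²) = √(4520 + 0.101) = 67.2, so δu/u = 0.0774.
Q is then a monomial in u, q:
δQ/Q = √((δu/u)² + (1·δq/q)²) = √(0.00598 + 0.0121) = 0.134
Q = 70370, so δQ = 0.134 × 70370 = 9460.

9460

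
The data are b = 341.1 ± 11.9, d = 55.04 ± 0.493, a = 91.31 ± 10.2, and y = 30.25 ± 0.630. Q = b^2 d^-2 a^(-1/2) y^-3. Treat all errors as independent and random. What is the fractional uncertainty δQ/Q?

0.111

Q is a product of powers, so relative uncertainties combine in quadrature:
  (2·δb/b)² = (2×0.0349)² = 0.00487;  (-2·δd/d)² = (-2×0.00896)² = 0.000321;  (−½·δa/a)² = (-0.5×0.112)² = 0.00312;  (-3·δy/y)² = (-3×0.0208)² = 0.00390
δQ/Q = √(0.0122) = 0.111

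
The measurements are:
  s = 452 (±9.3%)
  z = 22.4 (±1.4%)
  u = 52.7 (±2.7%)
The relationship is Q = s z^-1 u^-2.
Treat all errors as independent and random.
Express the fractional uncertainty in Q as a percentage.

10.8%

Each factor contributes (exponent × relative error)² to (δQ/Q)²:
  (1·δs/s)² = (1×0.0930)² = 0.00865;  (-1·δz/z)² = (-1×0.0140)² = 0.000196;  (-2·δu/u)² = (-2×0.0270)² = 0.00292
δQ/Q = √(0.0118) = 0.108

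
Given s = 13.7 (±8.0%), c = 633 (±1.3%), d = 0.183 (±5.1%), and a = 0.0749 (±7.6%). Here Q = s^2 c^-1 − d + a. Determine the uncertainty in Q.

0.0488

Let p = s^2·c^-1 = 0.297. δp/p = √((2·δs/s)² + (-1·δc/c)²) = √(0.0256 + 0.000169) = 0.161, so δp = 0.0476.
Q = p − d + a: δQ = √(δp² + δd² + δa²) = √(0.00227 + 8.71e-05 + 3.24e-05) = 0.0488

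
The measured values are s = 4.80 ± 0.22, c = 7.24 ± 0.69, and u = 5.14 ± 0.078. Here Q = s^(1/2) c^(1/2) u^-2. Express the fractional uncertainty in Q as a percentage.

6.10%

Each factor contributes (exponent × relative error)² to (δQ/Q)²:
  (½·δs/s)² = (0.5×0.0458)² = 0.000525;  (½·δc/c)² = (0.5×0.0953)² = 0.00227;  (-2·δu/u)² = (-2×0.0152)² = 0.000921
δQ/Q = √(0.00372) = 0.0610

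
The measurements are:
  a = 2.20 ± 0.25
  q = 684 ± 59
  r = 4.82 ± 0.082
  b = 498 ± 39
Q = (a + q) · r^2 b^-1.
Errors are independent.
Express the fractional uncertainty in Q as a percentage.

12.1%

Let u = a + q = 686. δu = √(δa² + δq²) = √(0.0625 + 3480) = 59.0, so δu/u = 0.0860.
Q is then a monomial in u, r, b:
δQ/Q = √((δu/u)² + (2·δr/r)² + (-1·δb/b)²) = √(0.00739 + 0.00116 + 0.00613) = 0.121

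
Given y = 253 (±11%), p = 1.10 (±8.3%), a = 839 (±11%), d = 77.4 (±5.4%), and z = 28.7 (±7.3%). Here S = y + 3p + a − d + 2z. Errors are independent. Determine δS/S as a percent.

Each term contributes (cᵢ δxᵢ)² to (δS)²:
  (δy)² = 775;  (3·δp)² = 0.0750;  (δa)² = 8520;  (δd)² = 17.5;  (2·δz)² = 17.6
δS = √(9330) = 96.6
S = 1080, so δS/S = 96.6/1080 = 0.0898.

8.98%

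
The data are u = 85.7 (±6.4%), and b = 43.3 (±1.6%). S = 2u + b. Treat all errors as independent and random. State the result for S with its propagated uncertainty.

215 ± 11.0

For a sum/difference, combine absolute errors in quadrature:
  (2·δu)² = 120;  (δb)² = 0.480
δS = √(121) = 11.0
S = 215.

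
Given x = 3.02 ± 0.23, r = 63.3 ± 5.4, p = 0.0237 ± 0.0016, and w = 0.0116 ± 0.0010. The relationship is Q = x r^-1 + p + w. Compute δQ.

Let h = x·r^-1 = 0.0477. δh/h = √((1·δx/x)² + (-1·δr/r)²) = √(0.00580 + 0.00728) = 0.114, so δh = 0.00546.
Q = h + p + w: δQ = √(δh² + δp² + δw²) = √(2.98e-05 + 2.56e-06 + 1e-06) = 0.00577

0.00577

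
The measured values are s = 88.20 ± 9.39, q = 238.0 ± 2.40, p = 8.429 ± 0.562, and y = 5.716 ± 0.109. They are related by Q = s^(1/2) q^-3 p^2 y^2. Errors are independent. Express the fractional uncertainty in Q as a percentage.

Relative error in a monomial: (δQ/Q)² = Σ (nᵢ · δxᵢ/xᵢ)².
  (½·δs/s)² = (0.5×0.106)² = 0.00283;  (-3·δq/q)² = (-3×0.0101)² = 0.000915;  (2·δp/p)² = (2×0.0667)² = 0.0178;  (2·δy/y)² = (2×0.0191)² = 0.00145
δQ/Q = √(0.0230) = 0.152

15.2%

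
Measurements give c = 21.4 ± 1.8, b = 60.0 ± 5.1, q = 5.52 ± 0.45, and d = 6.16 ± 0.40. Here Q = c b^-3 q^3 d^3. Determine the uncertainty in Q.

Products/powers → add relative errors in quadrature, weighted by exponent:
  (1·δc/c)² = (1×0.0841)² = 0.00707;  (-3·δb/b)² = (-3×0.0850)² = 0.0650;  (3·δq/q)² = (3×0.0815)² = 0.0598;  (3·δd/d)² = (3×0.0649)² = 0.0379
δQ/Q = √(0.170) = 0.412
Q = 3.90, so δQ = 0.412 × 3.90 = 1.61.

1.61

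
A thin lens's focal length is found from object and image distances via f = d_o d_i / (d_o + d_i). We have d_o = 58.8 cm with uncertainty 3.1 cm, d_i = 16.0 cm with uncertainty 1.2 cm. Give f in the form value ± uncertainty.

12.6 ± 0.755 cm

∂f/∂d_o = (d_i/(d_o+d_i))² = 0.0458;  ∂f/∂d_i = (d_o/(d_o+d_i))² = 0.618
δf = √((∂f/∂d_o · δd_o)² + (∂f/∂d_i · δd_i)²) = √(0.0201 + 0.550) = 0.755 cm
f = 12.6 cm.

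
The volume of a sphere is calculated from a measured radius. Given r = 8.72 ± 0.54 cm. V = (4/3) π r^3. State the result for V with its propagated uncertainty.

2780 ± 516 cm^3

V ∝ r^3, so δV/V = |3| · δr/r = 3 × 0.0619 = 0.186.
V = 2780 cm^3, so δV = 0.186 × 2780 = 516 cm^3.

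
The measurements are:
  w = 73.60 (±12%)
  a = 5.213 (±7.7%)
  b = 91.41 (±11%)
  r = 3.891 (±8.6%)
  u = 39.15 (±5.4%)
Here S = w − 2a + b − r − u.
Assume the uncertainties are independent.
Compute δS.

Sums and differences: (δS)² = Σ (cᵢ δxᵢ)².
  (δw)² = 78.0;  (2·δa)² = 0.644;  (δb)² = 101;  (δr)² = 0.112;  (δu)² = 4.47
δS = √(184) = 13.6

13.6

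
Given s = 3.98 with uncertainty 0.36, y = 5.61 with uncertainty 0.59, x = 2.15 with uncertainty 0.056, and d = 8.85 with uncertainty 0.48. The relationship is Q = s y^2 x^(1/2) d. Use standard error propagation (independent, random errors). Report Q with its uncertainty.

1630 ± 383

For a monomial Q ∝ s, y^2, x^(1/2), d, fractional errors add in quadrature:
  (1·δs/s)² = (1×0.0905)² = 0.00818;  (2·δy/y)² = (2×0.105)² = 0.0442;  (½·δx/x)² = (0.5×0.0260)² = 0.000170;  (1·δd/d)² = (1×0.0542)² = 0.00294
δQ/Q = √(0.0555) = 0.236
Q = 1630, so δQ = 0.236 × 1630 = 383.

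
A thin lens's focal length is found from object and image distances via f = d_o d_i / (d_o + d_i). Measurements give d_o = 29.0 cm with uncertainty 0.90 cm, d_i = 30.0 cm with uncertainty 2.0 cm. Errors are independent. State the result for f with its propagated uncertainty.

∂f/∂d_o = (d_i/(d_o+d_i))² = 0.259;  ∂f/∂d_i = (d_o/(d_o+d_i))² = 0.242
δf = √((∂f/∂d_o · δd_o)² + (∂f/∂d_i · δd_i)²) = √(0.0541 + 0.233) = 0.536 cm
f = 14.7 cm.

14.7 ± 0.536 cm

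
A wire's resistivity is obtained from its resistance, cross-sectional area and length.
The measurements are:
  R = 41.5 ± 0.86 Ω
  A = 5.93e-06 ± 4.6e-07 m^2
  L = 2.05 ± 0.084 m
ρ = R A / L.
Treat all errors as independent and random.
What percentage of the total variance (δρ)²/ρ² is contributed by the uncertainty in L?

20.7%

(δρ/ρ)² = (1·δR/R)² + (1·δA/A)² + (-1·δL/L)²
  R term: (1×0.0207)² = 0.000429
  A term: (1×0.0776)² = 0.00602
  L term: (-1×0.0410)² = 0.00168
Total = 0.00813. Share from L = 0.00168/0.00813 = 0.207.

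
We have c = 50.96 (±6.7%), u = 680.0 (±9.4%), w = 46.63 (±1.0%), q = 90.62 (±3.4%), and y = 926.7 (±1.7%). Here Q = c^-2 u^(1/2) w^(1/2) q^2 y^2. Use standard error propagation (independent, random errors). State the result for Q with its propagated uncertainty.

Q is a product of powers, so relative uncertainties combine in quadrature:
  (-2·δc/c)² = (-2×0.0670)² = 0.0180;  (½·δu/u)² = (0.5×0.0940)² = 0.00221;  (½·δw/w)² = (0.5×0.0100)² = 2.5e-05;  (2·δq/q)² = (2×0.0340)² = 0.00462;  (2·δy/y)² = (2×0.0170)² = 0.00116
δQ/Q = √(0.0260) = 0.161
Q = 4.836e+08, so δQ = 0.161 × 4.836e+08 = 7.79e+07.

(4.836 ± 0.779) × 10^8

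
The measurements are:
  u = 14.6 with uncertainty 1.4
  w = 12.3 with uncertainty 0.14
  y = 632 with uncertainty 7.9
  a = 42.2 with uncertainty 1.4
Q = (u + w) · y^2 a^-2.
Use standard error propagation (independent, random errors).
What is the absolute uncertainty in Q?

Let h = u + w = 26.9. δh = √(δu² + δw²) = √(1.96 + 0.0196) = 1.41, so δh/h = 0.0523.
Q is then a monomial in h, y, a:
δQ/Q = √((δh/h)² + (2·δy/y)² + (-2·δa/a)²) = √(0.00274 + 0.000625 + 0.00440) = 0.0881
Q = 6030, so δQ = 0.0881 × 6030 = 532.

532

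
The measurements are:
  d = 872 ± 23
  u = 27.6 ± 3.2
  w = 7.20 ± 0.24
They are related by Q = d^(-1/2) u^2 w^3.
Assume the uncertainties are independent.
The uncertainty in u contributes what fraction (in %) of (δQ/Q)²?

(δQ/Q)² = (−½·δd/d)² + (2·δu/u)² + (3·δw/w)²
  d term: (-0.5×0.0264)² = 0.000174
  u term: (2×0.116)² = 0.0538
  w term: (3×0.0333)² = 0.0100
Total = 0.0639. Share from u = 0.0538/0.0639 = 0.841.

84.1%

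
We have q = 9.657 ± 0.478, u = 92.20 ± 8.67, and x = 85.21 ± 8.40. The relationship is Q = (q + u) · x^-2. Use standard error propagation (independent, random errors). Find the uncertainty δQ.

Let w = q + u = 101.9. δw = √(δq² + δu²) = √(0.228 + 75.2) = 8.68, so δw/w = 0.0852.
Q is then a monomial in w, x:
δQ/Q = √((δw/w)² + (-2·δx/x)²) = √(0.00727 + 0.0389) = 0.215
Q = 0.01403, so δQ = 0.215 × 0.01403 = 0.00301.

0.00301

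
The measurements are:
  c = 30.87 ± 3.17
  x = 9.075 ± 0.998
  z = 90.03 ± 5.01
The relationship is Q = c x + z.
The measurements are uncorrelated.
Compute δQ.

42.4

Let p = c·x = 280.1. δp/p = √((1·δc/c)² + (1·δx/x)²) = √(0.0105 + 0.0121) = 0.150, so δp = 42.2.
Q = p + z: δQ = √(δp² + δz²) = √(1780 + 25.1) = 42.4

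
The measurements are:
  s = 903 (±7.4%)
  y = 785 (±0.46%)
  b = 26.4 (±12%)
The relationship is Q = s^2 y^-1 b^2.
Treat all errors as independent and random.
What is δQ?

2.04e+05

Relative error in a monomial: (δQ/Q)² = Σ (nᵢ · δxᵢ/xᵢ)².
  (2·δs/s)² = (2×0.0740)² = 0.0219;  (-1·δy/y)² = (-1×0.00460)² = 2.12e-05;  (2·δb/b)² = (2×0.120)² = 0.0576
δQ/Q = √(0.0795) = 0.282
Q = 7.24e+05, so δQ = 0.282 × 7.24e+05 = 2.04e+05.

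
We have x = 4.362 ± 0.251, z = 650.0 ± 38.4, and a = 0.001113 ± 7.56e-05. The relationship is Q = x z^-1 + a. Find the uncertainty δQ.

Let p = x·z^-1 = 0.006711. δp/p = √((1·δx/x)² + (-1·δz/z)²) = √(0.00331 + 0.00349) = 0.0825, so δp = 0.000553.
Q = p + a: δQ = √(δp² + δa²) = √(3.06e-07 + 5.72e-09) = 0.000559

0.000559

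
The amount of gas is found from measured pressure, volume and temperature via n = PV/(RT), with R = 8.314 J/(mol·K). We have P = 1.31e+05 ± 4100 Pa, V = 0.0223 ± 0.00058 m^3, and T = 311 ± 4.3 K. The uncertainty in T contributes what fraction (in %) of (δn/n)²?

10.3%

(δn/n)² = (1·δP/P)² + (1·δV/V)² + (-1·δT/T)²
  P term: (1×0.0313)² = 0.000980
  V term: (1×0.0260)² = 0.000676
  T term: (-1×0.0138)² = 0.000191
Total = 0.00185. Share from T = 0.000191/0.00185 = 0.103.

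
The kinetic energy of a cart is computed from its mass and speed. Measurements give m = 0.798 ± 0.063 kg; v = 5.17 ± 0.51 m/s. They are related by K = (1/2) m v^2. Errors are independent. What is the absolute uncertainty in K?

Relative error in a monomial: (δK/K)² = Σ (nᵢ · δxᵢ/xᵢ)².
  (1·δm/m)² = (1×0.0789)² = 0.00623;  (2·δv/v)² = (2×0.0986)² = 0.0389
δK/K = √(0.0452) = 0.213
K = 10.7 J, so δK = 0.213 × 10.7 = 2.27 J.

2.27 J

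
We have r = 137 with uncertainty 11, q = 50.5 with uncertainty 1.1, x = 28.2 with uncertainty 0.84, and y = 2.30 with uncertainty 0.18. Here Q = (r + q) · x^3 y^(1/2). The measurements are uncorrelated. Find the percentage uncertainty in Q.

11.4%

Let u = r + q = 188. δu = √(δr² + δq²) = √(121 + 1.21) = 11.1, so δu/u = 0.0590.
Q is then a monomial in u, x, y:
δQ/Q = √((δu/u)² + (3·δx/x)² + (½·δy/y)²) = √(0.00348 + 0.00799 + 0.00153) = 0.114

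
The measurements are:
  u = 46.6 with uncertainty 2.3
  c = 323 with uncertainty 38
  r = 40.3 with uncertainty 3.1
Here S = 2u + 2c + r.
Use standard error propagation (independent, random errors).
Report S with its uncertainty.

780 ± 76.2

For a sum/difference, combine absolute errors in quadrature:
  (2·δu)² = 21.2;  (2·δc)² = 5780;  (δr)² = 9.61
δS = √(5810) = 76.2
S = 780.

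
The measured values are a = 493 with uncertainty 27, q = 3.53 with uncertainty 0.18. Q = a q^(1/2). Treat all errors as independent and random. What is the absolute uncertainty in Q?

Relative error in a monomial: (δQ/Q)² = Σ (nᵢ · δxᵢ/xᵢ)².
  (1·δa/a)² = (1×0.0548)² = 0.00300;  (½·δq/q)² = (0.5×0.0510)² = 0.000650
δQ/Q = √(0.00365) = 0.0604
Q = 926, so δQ = 0.0604 × 926 = 56.0.

56.0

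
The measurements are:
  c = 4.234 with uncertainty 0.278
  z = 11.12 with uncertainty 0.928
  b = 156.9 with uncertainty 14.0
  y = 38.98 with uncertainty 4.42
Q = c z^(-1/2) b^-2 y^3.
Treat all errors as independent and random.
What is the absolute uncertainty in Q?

For a monomial Q ∝ c, z^(-1/2), b^-2, y^3, fractional errors add in quadrature:
  (1·δc/c)² = (1×0.0657)² = 0.00431;  (−½·δz/z)² = (-0.5×0.0835)² = 0.00174;  (-2·δb/b)² = (-2×0.0892)² = 0.0318;  (3·δy/y)² = (3×0.113)² = 0.116
δQ/Q = √(0.154) = 0.392
Q = 3.055, so δQ = 0.392 × 3.055 = 1.20.

1.20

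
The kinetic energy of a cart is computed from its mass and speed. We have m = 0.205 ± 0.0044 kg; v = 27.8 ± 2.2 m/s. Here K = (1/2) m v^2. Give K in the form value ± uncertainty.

K is a product of powers, so relative uncertainties combine in quadrature:
  (1·δm/m)² = (1×0.0215)² = 0.000461;  (2·δv/v)² = (2×0.0791)² = 0.0251
δK/K = √(0.0255) = 0.160
K = 79.2 J, so δK = 0.160 × 79.2 = 12.7 J.

79.2 ± 12.7 J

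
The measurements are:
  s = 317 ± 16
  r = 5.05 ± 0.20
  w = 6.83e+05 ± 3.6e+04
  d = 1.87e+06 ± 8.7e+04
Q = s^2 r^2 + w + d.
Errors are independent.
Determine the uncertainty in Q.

Let p = s^2·r^2 = 2.56e+06. δp/p = √((2·δs/s)² + (2·δr/r)²) = √(0.0102 + 0.00627) = 0.128, so δp = 3.29e+05.
Q = p + w + d: δQ = √(δp² + δw² + δd²) = √(1.08e+11 + 1.3e+09 + 7.57e+09) = 3.42e+05

3.42e+05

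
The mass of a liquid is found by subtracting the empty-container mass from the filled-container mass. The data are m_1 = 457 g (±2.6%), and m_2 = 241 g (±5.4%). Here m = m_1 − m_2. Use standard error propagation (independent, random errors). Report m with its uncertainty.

216 ± 17.6 g

Each term contributes (cᵢ δxᵢ)² to (δm)²:
  (δm_1)² = 141;  (δm_2)² = 169
δm = √(311) = 17.6 g
m = 216 g.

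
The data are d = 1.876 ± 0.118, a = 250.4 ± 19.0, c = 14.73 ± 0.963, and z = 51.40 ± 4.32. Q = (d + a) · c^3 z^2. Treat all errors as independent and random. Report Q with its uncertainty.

(2.130 ± 0.573) × 10^9

Let u = d + a = 252.3. δu = √(δd² + δa²) = √(0.0139 + 361) = 19.0, so δu/u = 0.0753.
Q is then a monomial in u, c, z:
δQ/Q = √((δu/u)² + (3·δc/c)² + (2·δz/z)²) = √(0.00567 + 0.0385 + 0.0283) = 0.269
Q = 2.13e+09, so δQ = 0.269 × 2.13e+09 = 5.73e+08.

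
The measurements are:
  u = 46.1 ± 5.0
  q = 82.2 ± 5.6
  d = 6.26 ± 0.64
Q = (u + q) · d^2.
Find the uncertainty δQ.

1070

Let w = u + q = 128. δw = √(δu² + δq²) = √(25.0 + 31.4) = 7.51, so δw/w = 0.0585.
Q is then a monomial in w, d:
δQ/Q = √((δw/w)² + (2·δd/d)²) = √(0.00342 + 0.0418) = 0.213
Q = 5030, so δQ = 0.213 × 5030 = 1070.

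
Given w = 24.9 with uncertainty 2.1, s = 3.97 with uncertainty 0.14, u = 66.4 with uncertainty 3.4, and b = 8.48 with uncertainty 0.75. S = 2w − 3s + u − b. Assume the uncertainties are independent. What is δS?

5.47

For a sum/difference, combine absolute errors in quadrature:
  (2·δw)² = 17.6;  (3·δs)² = 0.176;  (δu)² = 11.6;  (δb)² = 0.562
δS = √(29.9) = 5.47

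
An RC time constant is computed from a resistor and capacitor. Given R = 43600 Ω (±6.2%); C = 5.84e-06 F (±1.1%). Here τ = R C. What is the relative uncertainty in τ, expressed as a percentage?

6.30%

Each factor contributes (exponent × relative error)² to (δτ/τ)²:
  (1·δR/R)² = (1×0.0620)² = 0.00384;  (1·δC/C)² = (1×0.0110)² = 0.000121
δτ/τ = √(0.00396) = 0.0630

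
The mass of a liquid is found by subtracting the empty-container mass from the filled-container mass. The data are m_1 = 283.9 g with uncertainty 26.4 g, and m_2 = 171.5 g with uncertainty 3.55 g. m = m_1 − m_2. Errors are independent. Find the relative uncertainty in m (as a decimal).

0.237

m is a linear combination, so absolute uncertainties add in quadrature:
  (δm_1)² = 697;  (δm_2)² = 12.6
δm = √(710) = 26.6 g
m = 112.4 g, so δm/m = 26.6/112.4 = 0.237.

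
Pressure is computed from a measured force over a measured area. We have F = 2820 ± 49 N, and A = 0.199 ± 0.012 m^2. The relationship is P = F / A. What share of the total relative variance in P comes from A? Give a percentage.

92.3%

(δP/P)² = (1·δF/F)² + (-1·δA/A)²
  F term: (1×0.0174)² = 0.000302
  A term: (-1×0.0603)² = 0.00364
Total = 0.00394. Share from A = 0.00364/0.00394 = 0.923.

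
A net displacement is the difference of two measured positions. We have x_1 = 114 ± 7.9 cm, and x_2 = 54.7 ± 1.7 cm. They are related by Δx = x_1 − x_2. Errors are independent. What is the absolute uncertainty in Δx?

Sums and differences: (δΔx)² = Σ (cᵢ δxᵢ)².
  (δx_1)² = 62.4;  (δx_2)² = 2.89
δΔx = √(65.3) = 8.08 cm

8.08 cm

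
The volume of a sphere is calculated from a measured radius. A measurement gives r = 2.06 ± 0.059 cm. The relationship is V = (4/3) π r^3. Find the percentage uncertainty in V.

V ∝ r^3, so δV/V = |3| · δr/r = 3 × 0.0286 = 0.0859.

8.59%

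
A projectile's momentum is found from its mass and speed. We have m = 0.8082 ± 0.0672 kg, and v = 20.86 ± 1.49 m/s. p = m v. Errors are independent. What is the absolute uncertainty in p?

1.85 kg·m/s

Relative error in a monomial: (δp/p)² = Σ (nᵢ · δxᵢ/xᵢ)².
  (1·δm/m)² = (1×0.0831)² = 0.00691;  (1·δv/v)² = (1×0.0714)² = 0.00510
δp/p = √(0.0120) = 0.110
p = 16.86 kg·m/s, so δp = 0.110 × 16.86 = 1.85 kg·m/s.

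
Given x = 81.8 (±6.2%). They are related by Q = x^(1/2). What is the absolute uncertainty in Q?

0.280

Each factor contributes (exponent × relative error)² to (δQ/Q)²:
  (½·δx/x)² = (0.5×0.0620)² = 0.000961
δQ/Q = √(0.000961) = 0.0310
Q = 9.04, so δQ = 0.0310 × 9.04 = 0.280.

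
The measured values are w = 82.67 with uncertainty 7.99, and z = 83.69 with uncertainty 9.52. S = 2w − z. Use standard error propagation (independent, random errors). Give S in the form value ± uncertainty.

81.65 ± 18.6

S is a linear combination, so absolute uncertainties add in quadrature:
  (2·δw)² = 255;  (δz)² = 90.6
δS = √(346) = 18.6
S = 81.65.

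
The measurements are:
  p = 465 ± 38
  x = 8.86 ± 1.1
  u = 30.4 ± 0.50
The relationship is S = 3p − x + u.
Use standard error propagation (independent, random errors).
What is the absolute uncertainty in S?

Each term contributes (cᵢ δxᵢ)² to (δS)²:
  (3·δp)² = 13000;  (δx)² = 1.21;  (δu)² = 0.250
δS = √(13000) = 114

114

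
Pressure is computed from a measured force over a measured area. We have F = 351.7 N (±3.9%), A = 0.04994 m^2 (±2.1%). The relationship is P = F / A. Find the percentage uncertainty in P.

4.43%

Each factor contributes (exponent × relative error)² to (δP/P)²:
  (1·δF/F)² = (1×0.0390)² = 0.00152;  (-1·δA/A)² = (-1×0.0210)² = 0.000441
δP/P = √(0.00196) = 0.0443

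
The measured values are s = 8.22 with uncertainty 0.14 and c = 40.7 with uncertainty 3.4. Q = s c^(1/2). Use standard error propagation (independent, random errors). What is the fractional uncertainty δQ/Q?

0.0451

Relative error in a monomial: (δQ/Q)² = Σ (nᵢ · δxᵢ/xᵢ)².
  (1·δs/s)² = (1×0.0170)² = 0.000290;  (½·δc/c)² = (0.5×0.0835)² = 0.00174
δQ/Q = √(0.00203) = 0.0451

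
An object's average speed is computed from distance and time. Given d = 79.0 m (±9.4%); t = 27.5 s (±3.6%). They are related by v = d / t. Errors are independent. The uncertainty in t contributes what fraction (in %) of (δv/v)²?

12.8%

(δv/v)² = (1·δd/d)² + (-1·δt/t)²
  d term: (1×0.0940)² = 0.00884
  t term: (-1×0.0360)² = 0.00130
Total = 0.0101. Share from t = 0.00130/0.0101 = 0.128.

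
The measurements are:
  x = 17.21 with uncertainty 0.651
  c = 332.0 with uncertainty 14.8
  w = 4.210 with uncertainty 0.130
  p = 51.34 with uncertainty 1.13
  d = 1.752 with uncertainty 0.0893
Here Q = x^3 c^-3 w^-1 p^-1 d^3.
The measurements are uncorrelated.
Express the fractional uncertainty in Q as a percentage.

Products/powers → add relative errors in quadrature, weighted by exponent:
  (3·δx/x)² = (3×0.0378)² = 0.0129;  (-3·δc/c)² = (-3×0.0446)² = 0.0179;  (-1·δw/w)² = (-1×0.0309)² = 0.000954;  (-1·δp/p)² = (-1×0.0220)² = 0.000484;  (3·δd/d)² = (3×0.0510)² = 0.0234
δQ/Q = √(0.0556) = 0.236

23.6%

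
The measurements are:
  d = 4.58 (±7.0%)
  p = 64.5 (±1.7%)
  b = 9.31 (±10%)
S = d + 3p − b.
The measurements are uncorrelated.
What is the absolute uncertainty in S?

3.43

Each term contributes (cᵢ δxᵢ)² to (δS)²:
  (δd)² = 0.103;  (3·δp)² = 10.8;  (δb)² = 0.867
δS = √(11.8) = 3.43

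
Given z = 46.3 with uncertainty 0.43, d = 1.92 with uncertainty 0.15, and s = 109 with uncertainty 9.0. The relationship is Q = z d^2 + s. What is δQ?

28.2

Let p = z·d^2 = 171. δp/p = √((1·δz/z)² + (2·δd/d)²) = √(8.63e-05 + 0.0244) = 0.157, so δp = 26.7.
Q = p + s: δQ = √(δp² + δs²) = √(714 + 81.0) = 28.2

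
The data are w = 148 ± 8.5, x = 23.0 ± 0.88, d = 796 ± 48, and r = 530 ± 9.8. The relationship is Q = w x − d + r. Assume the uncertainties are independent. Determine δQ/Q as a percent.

Let p = w·x = 3400. δp/p = √((1·δw/w)² + (1·δx/x)²) = √(0.00330 + 0.00146) = 0.0690, so δp = 235.
Q = p − d + r: δQ = √(δp² + δd² + δr²) = √(55200 + 2300 + 96.0) = 240
Q = 3140, so δQ/Q = 240/3140 = 0.0765.

7.65%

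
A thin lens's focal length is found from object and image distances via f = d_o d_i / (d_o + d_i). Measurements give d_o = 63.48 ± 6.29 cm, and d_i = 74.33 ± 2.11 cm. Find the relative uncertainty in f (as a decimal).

∂f/∂d_o = (d_i/(d_o+d_i))² = 0.291;  ∂f/∂d_i = (d_o/(d_o+d_i))² = 0.212
δf = √((∂f/∂d_o · δd_o)² + (∂f/∂d_i · δd_i)²) = √(3.35 + 0.200) = 1.88 cm
f = 34.24 cm, so δf/f = 1.88/34.24 = 0.0550.

0.0550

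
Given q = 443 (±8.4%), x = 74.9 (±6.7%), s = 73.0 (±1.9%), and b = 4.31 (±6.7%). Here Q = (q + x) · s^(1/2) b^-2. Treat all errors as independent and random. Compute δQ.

36.4

Let u = q + x = 518. δu = √(δq² + δx²) = √(1380 + 25.2) = 37.5, so δu/u = 0.0725.
Q is then a monomial in u, s, b:
δQ/Q = √((δu/u)² + (½·δs/s)² + (-2·δb/b)²) = √(0.00526 + 9.02e-05 + 0.0180) = 0.153
Q = 238, so δQ = 0.153 × 238 = 36.4.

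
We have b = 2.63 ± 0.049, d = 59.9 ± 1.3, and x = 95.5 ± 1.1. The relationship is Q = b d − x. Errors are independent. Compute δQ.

Let p = b·d = 158. δp/p = √((1·δb/b)² + (1·δd/d)²) = √(0.000347 + 0.000471) = 0.0286, so δp = 4.51.
Q = p − x: δQ = √(δp² + δx²) = √(20.3 + 1.21) = 4.64

4.64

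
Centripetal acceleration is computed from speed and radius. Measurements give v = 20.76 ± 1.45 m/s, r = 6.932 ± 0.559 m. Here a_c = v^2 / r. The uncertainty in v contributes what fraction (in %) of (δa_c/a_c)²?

(δa_c/a_c)² = (2·δv/v)² + (-1·δr/r)²
  v term: (2×0.0698)² = 0.0195
  r term: (-1×0.0806)² = 0.00650
Total = 0.0260. Share from v = 0.0195/0.0260 = 0.750.

75.0%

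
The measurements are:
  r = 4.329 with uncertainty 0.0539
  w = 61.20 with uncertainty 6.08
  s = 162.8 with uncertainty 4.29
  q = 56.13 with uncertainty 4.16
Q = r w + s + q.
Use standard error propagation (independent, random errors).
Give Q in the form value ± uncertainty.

483.9 ± 27.2

Let p = r·w = 264.9. δp/p = √((1·δr/r)² + (1·δw/w)²) = √(0.000155 + 0.00987) = 0.100, so δp = 26.5.
Q = p + s + q: δQ = √(δp² + δs² + δq²) = √(704 + 18.4 + 17.3) = 27.2
Q = 483.9.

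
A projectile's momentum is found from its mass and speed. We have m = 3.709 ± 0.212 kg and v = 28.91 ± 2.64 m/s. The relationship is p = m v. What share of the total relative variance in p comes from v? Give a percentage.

(δp/p)² = (1·δm/m)² + (1·δv/v)²
  m term: (1×0.0572)² = 0.00327
  v term: (1×0.0913)² = 0.00834
Total = 0.0116. Share from v = 0.00834/0.0116 = 0.719.

71.9%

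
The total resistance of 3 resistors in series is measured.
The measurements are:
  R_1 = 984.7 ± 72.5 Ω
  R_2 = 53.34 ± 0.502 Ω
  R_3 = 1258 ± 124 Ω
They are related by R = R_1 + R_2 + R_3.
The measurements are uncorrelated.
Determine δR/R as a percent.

6.26%

Each term contributes (cᵢ δxᵢ)² to (δR)²:
  (δR_1)² = 5260;  (δR_2)² = 0.252;  (δR_3)² = 15400
δR = √(20600) = 144 Ω
R = 2296 Ω, so δR/R = 144/2296 = 0.0626.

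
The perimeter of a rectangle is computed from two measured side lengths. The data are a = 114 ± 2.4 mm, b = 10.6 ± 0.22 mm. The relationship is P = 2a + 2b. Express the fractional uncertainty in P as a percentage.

1.93%

Each term contributes (cᵢ δxᵢ)² to (δP)²:
  (2·δa)² = 23.0;  (2·δb)² = 0.194
δP = √(23.2) = 4.82 mm
P = 249 mm, so δP/P = 4.82/249 = 0.0193.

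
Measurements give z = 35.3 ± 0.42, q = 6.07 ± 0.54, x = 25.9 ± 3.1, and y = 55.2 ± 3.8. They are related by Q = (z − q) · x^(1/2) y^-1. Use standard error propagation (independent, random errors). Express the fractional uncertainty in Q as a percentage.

9.42%

Let u = z − q = 29.2. δu = √(δz² + δq²) = √(0.176 + 0.292) = 0.684, so δu/u = 0.0234.
Q is then a monomial in u, x, y:
δQ/Q = √((δu/u)² + (½·δx/x)² + (-1·δy/y)²) = √(0.000548 + 0.00358 + 0.00474) = 0.0942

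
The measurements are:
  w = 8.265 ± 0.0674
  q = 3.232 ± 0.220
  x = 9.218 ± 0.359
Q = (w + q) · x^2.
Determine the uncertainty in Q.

Let u = w + q = 11.50. δu = √(δw² + δq²) = √(0.00454 + 0.0484) = 0.230, so δu/u = 0.0200.
Q is then a monomial in u, x:
δQ/Q = √((δu/u)² + (2·δx/x)²) = √(0.000401 + 0.00607) = 0.0804
Q = 976.9, so δQ = 0.0804 × 976.9 = 78.6.

78.6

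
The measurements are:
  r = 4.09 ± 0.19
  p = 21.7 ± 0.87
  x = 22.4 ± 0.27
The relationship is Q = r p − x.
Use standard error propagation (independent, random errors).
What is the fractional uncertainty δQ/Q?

Let w = r·p = 88.8. δw/w = √((1·δr/r)² + (1·δp/p)²) = √(0.00216 + 0.00161) = 0.0614, so δw = 5.45.
Q = w − x: δQ = √(δw² + δx²) = √(29.7 + 0.0729) = 5.45
Q = 66.4, so δQ/Q = 5.45/66.4 = 0.0822.

0.0822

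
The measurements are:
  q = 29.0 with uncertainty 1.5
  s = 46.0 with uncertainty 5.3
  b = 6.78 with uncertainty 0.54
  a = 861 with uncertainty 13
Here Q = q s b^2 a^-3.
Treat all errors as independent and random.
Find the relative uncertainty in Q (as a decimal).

Since Q is a product/quotient, work with relative uncertainties:
  (1·δq/q)² = (1×0.0517)² = 0.00268;  (1·δs/s)² = (1×0.115)² = 0.0133;  (2·δb/b)² = (2×0.0796)² = 0.0254;  (-3·δa/a)² = (-3×0.0151)² = 0.00205
δQ/Q = √(0.0434) = 0.208

0.208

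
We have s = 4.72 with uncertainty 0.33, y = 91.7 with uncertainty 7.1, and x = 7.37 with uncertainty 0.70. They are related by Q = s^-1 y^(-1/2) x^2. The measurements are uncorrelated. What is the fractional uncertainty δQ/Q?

0.206

Relative error in a monomial: (δQ/Q)² = Σ (nᵢ · δxᵢ/xᵢ)².
  (-1·δs/s)² = (-1×0.0699)² = 0.00489;  (−½·δy/y)² = (-0.5×0.0774)² = 0.00150;  (2·δx/x)² = (2×0.0950)² = 0.0361
δQ/Q = √(0.0425) = 0.206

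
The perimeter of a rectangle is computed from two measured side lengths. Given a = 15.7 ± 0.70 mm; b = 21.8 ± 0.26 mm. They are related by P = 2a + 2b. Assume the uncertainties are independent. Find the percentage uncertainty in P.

1.99%

P is a linear combination, so absolute uncertainties add in quadrature:
  (2·δa)² = 1.96;  (2·δb)² = 0.270
δP = √(2.23) = 1.49 mm
P = 75.0 mm, so δP/P = 1.49/75.0 = 0.0199.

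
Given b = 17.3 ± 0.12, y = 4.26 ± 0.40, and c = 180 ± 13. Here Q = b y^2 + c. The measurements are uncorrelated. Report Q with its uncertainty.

Let p = b·y^2 = 314. δp/p = √((1·δb/b)² + (2·δy/y)²) = √(4.81e-05 + 0.0353) = 0.188, so δp = 59.0.
Q = p + c: δQ = √(δp² + δc²) = √(3480 + 169) = 60.4
Q = 494.

494 ± 60.4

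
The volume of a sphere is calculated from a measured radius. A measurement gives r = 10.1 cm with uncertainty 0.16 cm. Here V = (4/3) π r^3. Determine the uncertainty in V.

205 cm^3

For a monomial V ∝ r^3, fractional errors add in quadrature:
  (3·δr/r)² = (3×0.0158)² = 0.00226
δV/V = √(0.00226) = 0.0475
V = 4320 cm^3, so δV = 0.0475 × 4320 = 205 cm^3.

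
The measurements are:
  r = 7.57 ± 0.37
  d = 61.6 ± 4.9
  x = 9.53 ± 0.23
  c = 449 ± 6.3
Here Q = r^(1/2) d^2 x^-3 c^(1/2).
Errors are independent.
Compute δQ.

45.1

For a monomial Q ∝ r^(1/2), d^2, x^-3, c^(1/2), fractional errors add in quadrature:
  (½·δr/r)² = (0.5×0.0489)² = 0.000597;  (2·δd/d)² = (2×0.0795)² = 0.0253;  (-3·δx/x)² = (-3×0.0241)² = 0.00524;  (½·δc/c)² = (0.5×0.0140)² = 4.92e-05
δQ/Q = √(0.0312) = 0.177
Q = 256, so δQ = 0.177 × 256 = 45.1.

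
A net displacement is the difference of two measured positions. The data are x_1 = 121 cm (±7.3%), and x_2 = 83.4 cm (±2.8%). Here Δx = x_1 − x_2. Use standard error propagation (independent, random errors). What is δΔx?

9.14 cm

Sums and differences: (δΔx)² = Σ (cᵢ δxᵢ)².
  (δx_1)² = 78.0;  (δx_2)² = 5.45
δΔx = √(83.5) = 9.14 cm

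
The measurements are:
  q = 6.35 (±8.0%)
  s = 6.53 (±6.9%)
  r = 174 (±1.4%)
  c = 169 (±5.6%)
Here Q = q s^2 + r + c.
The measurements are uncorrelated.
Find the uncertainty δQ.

44.3

Let p = q·s^2 = 271. δp/p = √((1·δq/q)² + (2·δs/s)²) = √(0.00640 + 0.0190) = 0.160, so δp = 43.2.
Q = p + r + c: δQ = √(δp² + δr² + δc²) = √(1870 + 5.93 + 89.6) = 44.3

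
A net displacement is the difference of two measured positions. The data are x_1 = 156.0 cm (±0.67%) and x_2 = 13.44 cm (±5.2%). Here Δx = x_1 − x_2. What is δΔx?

1.26 cm

Each term contributes (cᵢ δxᵢ)² to (δΔx)²:
  (δx_1)² = 1.09;  (δx_2)² = 0.488
δΔx = √(1.58) = 1.26 cm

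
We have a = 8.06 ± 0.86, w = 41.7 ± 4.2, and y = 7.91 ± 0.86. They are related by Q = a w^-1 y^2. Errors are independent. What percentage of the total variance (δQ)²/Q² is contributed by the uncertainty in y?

(δQ/Q)² = (1·δa/a)² + (-1·δw/w)² + (2·δy/y)²
  a term: (1×0.107)² = 0.0114
  w term: (-1×0.101)² = 0.0101
  y term: (2×0.109)² = 0.0473
Total = 0.0688. Share from y = 0.0473/0.0688 = 0.687.

68.7%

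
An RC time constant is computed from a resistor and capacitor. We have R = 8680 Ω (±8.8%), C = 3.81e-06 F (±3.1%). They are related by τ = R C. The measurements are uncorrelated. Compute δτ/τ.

Relative error in a monomial: (δτ/τ)² = Σ (nᵢ · δxᵢ/xᵢ)².
  (1·δR/R)² = (1×0.0880)² = 0.00774;  (1·δC/C)² = (1×0.0310)² = 0.000961
δτ/τ = √(0.00871) = 0.0933

0.0933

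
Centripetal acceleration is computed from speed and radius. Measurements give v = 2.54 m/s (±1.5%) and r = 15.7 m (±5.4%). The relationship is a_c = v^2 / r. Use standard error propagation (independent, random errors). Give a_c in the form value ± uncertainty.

For a monomial a_c ∝ v^2, r^-1, fractional errors add in quadrature:
  (2·δv/v)² = (2×0.0150)² = 0.000900;  (-1·δr/r)² = (-1×0.0540)² = 0.00292
δa_c/a_c = √(0.00382) = 0.0618
a_c = 0.411 m/s^2, so δa_c = 0.0618 × 0.411 = 0.0254 m/s^2.

0.411 ± 0.0254 m/s^2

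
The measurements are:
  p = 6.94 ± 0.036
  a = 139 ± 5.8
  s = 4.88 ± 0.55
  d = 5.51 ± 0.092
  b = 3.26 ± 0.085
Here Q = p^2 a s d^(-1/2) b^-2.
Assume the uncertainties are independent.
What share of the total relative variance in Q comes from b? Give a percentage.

(δQ/Q)² = (2·δp/p)² + (1·δa/a)² + (1·δs/s)² + (−½·δd/d)² + (-2·δb/b)²
  p term: (2×0.00519)² = 0.000108
  a term: (1×0.0417)² = 0.00174
  s term: (1×0.113)² = 0.0127
  d term: (-0.5×0.0167)² = 6.97e-05
  b term: (-2×0.0261)² = 0.00272
Total = 0.0173. Share from b = 0.00272/0.0173 = 0.157.

15.7%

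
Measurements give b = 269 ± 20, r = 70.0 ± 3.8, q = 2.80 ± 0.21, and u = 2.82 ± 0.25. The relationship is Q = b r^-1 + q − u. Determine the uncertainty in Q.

0.481

Let p = b·r^-1 = 3.84. δp/p = √((1·δb/b)² + (-1·δr/r)²) = √(0.00553 + 0.00295) = 0.0921, so δp = 0.354.
Q = p + q − u: δQ = √(δp² + δq² + δu²) = √(0.125 + 0.0441 + 0.0625) = 0.481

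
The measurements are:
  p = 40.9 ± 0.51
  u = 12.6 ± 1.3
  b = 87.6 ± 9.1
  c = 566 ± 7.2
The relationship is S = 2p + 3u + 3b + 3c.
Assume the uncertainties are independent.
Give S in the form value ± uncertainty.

2080 ± 35.0

Each term contributes (cᵢ δxᵢ)² to (δS)²:
  (2·δp)² = 1.04;  (3·δu)² = 15.2;  (3·δb)² = 745;  (3·δc)² = 467
δS = √(1230) = 35.0
S = 2080.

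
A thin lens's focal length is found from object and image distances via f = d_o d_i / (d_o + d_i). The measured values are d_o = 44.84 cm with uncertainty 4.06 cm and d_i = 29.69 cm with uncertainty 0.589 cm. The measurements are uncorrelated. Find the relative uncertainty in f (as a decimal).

∂f/∂d_o = (d_i/(d_o+d_i))² = 0.159;  ∂f/∂d_i = (d_o/(d_o+d_i))² = 0.362
δf = √((∂f/∂d_o · δd_o)² + (∂f/∂d_i · δd_i)²) = √(0.415 + 0.0455) = 0.679 cm
f = 17.86 cm, so δf/f = 0.679/17.86 = 0.0380.

0.0380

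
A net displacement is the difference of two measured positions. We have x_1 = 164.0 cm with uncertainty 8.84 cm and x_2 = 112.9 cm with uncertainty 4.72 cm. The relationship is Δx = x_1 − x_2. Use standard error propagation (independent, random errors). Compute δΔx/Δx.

0.196

Each term contributes (cᵢ δxᵢ)² to (δΔx)²:
  (δx_1)² = 78.1;  (δx_2)² = 22.3
δΔx = √(100) = 10.0 cm
Δx = 51.10 cm, so δΔx/Δx = 10.0/51.10 = 0.196.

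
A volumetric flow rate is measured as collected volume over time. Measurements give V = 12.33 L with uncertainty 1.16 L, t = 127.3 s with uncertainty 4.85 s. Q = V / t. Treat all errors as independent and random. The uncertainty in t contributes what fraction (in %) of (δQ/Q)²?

(δQ/Q)² = (1·δV/V)² + (-1·δt/t)²
  V term: (1×0.0941)² = 0.00885
  t term: (-1×0.0381)² = 0.00145
Total = 0.0103. Share from t = 0.00145/0.0103 = 0.141.

14.1%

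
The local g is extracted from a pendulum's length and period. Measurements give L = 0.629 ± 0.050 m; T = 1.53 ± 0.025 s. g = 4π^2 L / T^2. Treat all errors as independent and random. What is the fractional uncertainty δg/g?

Relative error in a monomial: (δg/g)² = Σ (nᵢ · δxᵢ/xᵢ)².
  (1·δL/L)² = (1×0.0795)² = 0.00632;  (-2·δT/T)² = (-2×0.0163)² = 0.00107
δg/g = √(0.00739) = 0.0859

0.0859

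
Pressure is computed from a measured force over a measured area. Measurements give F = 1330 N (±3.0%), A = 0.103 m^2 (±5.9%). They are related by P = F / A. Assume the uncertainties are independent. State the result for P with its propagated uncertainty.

For a monomial P ∝ F, A^-1, fractional errors add in quadrature:
  (1·δF/F)² = (1×0.0300)² = 0.000900;  (-1·δA/A)² = (-1×0.0590)² = 0.00348
δP/P = √(0.00438) = 0.0662
P = 12900 Pa, so δP = 0.0662 × 12900 = 855 Pa.

12900 ± 855 Pa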